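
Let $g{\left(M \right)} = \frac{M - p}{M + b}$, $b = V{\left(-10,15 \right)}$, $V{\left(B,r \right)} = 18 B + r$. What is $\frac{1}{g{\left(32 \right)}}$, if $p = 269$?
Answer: $\frac{133}{237} \approx 0.56118$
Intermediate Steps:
$V{\left(B,r \right)} = r + 18 B$
$b = -165$ ($b = 15 + 18 \left(-10\right) = 15 - 180 = -165$)
$g{\left(M \right)} = \frac{-269 + M}{-165 + M}$ ($g{\left(M \right)} = \frac{M - 269}{M - 165} = \frac{M - 269}{-165 + M} = \frac{-269 + M}{-165 + M}$)
$\frac{1}{g{\left(32 \right)}} = \frac{1}{\frac{1}{-165 + 32} \left(-269 + 32\right)} = \frac{1}{\frac{1}{-133} \left(-237\right)} = \frac{1}{\left(- \frac{1}{133}\right) \left(-237\right)} = \frac{1}{\frac{237}{133}} = \frac{133}{237}$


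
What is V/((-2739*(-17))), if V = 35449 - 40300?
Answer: -147/1411 ≈ -0.10418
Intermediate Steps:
V = -4851
V/((-2739*(-17))) = -4851/((-2739*(-17))) = -4851/46563 = -4851*1/46563 = -147/1411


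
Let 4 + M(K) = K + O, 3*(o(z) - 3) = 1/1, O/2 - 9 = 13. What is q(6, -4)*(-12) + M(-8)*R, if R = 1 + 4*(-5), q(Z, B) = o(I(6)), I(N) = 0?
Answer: -648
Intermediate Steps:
O = 44 (O = 18 + 2*13 = 18 + 26 = 44)
o(z) = 10/3 (o(z) = 3 + (⅓)/1 = 3 + (⅓)*1 = 3 + ⅓ = 10/3)
q(Z, B) = 10/3
M(K) = 40 + K (M(K) = -4 + (K + 44) = -4 + (44 + K) = 40 + K)
R = -19 (R = 1 - 20 = -19)
q(6, -4)*(-12) + M(-8)*R = (10/3)*(-12) + (40 - 8)*(-19) = -40 + 32*(-19) = -40 - 608 = -648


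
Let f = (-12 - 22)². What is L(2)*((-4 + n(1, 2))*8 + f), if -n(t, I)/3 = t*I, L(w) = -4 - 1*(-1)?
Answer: -3228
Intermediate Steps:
L(w) = -3 (L(w) = -4 + 1 = -3)
f = 1156 (f = (-34)² = 1156)
n(t, I) = -3*I*t (n(t, I) = -3*t*I = -3*I*t)
L(2)*((-4 + n(1, 2))*8 + f) = -3*((-4 - 3*2*1)*8 + 1156) = -3*((-4 - 6)*8 + 1156) = -3*(-10*8 + 1156) = -3*(-80 + 1156) = -3*1076 = -3228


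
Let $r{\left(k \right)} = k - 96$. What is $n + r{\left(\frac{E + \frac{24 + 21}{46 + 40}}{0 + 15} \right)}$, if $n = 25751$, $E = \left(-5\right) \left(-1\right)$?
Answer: $\frac{6619085}{258} \approx 25655.0$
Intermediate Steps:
$E = 5$
$r{\left(k \right)} = -96 + k$
$n + r{\left(\frac{E + \frac{24 + 21}{46 + 40}}{0 + 15} \right)} = 25751 - \left(96 - \frac{5 + \frac{24 + 21}{46 + 40}}{0 + 15}\right) = 25751 - \left(96 - \frac{5 + \frac{45}{86}}{15}\right) = 25751 - \left(96 - \left(5 + 45 \cdot \frac{1}{86}\right) \frac{1}{15}\right) = 25751 - \left(96 - \left(5 + \frac{45}{86}\right) \frac{1}{15}\right) = 25751 + \left(-96 + \frac{475}{86} \cdot \frac{1}{15}\right) = 25751 + \left(-96 + \frac{95}{258}\right) = 25751 - \frac{24673}{258} = \frac{6619085}{258}$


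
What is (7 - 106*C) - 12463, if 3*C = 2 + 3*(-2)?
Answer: -36944/3 ≈ -12315.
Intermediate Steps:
C = -4/3 (C = (2 + 3*(-2))/3 = (2 - 6)/3 = (⅓)*(-4) = -4/3 ≈ -1.3333)
(7 - 106*C) - 12463 = (7 - 106*(-4/3)) - 12463 = (7 + 424/3) - 12463 = 445/3 - 12463 = -36944/3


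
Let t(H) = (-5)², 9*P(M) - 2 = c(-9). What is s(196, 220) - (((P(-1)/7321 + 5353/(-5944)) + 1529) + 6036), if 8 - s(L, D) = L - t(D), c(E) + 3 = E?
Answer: -3026273737991/391644216 ≈ -7727.1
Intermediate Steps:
c(E) = -3 + E
P(M) = -10/9 (P(M) = 2/9 + (-3 - 9)/9 = 2/9 + (⅑)*(-12) = 2/9 - 4/3 = -10/9)
t(H) = 25
s(L, D) = 33 - L (s(L, D) = 8 - (L - 1*25) = 8 - (L - 25) = 8 - (-25 + L) = 8 + (25 - L) = 33 - L)
s(196, 220) - (((P(-1)/7321 + 5353/(-5944)) + 1529) + 6036) = (33 - 1*196) - (((-10/9/7321 + 5353/(-5944)) + 1529) + 6036) = (33 - 196) - (((-10/9*1/7321 + 5353*(-1/5944)) + 1529) + 6036) = -163 - (((-10/65889 - 5353/5944) + 1529) + 6036) = -163 - ((-352763257/391644216 + 1529) + 6036) = -163 - (598471243007/391644216 + 6036) = -163 - 1*2962435730783/391644216 = -163 - 2962435730783/391644216 = -3026273737991/391644216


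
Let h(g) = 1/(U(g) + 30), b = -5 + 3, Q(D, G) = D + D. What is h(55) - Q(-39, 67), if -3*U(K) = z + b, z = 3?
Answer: 6945/89 ≈ 78.034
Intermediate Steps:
Q(D, G) = 2*D
b = -2
U(K) = -⅓ (U(K) = -(3 - 2)/3 = -⅓*1 = -⅓)
h(g) = 3/89 (h(g) = 1/(-⅓ + 30) = 1/(89/3) = 3/89)
h(55) - Q(-39, 67) = 3/89 - 2*(-39) = 3/89 - 1*(-78) = 3/89 + 78 = 6945/89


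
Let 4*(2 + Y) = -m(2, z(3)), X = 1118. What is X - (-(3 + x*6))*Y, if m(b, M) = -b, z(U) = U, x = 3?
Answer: 2173/2 ≈ 1086.5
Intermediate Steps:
Y = -3/2 (Y = -2 + (-(-1)*2)/4 = -2 + (-1*(-2))/4 = -2 + (1/4)*2 = -2 + 1/2 = -3/2 ≈ -1.5000)
X - (-(3 + x*6))*Y = 1118 - (-(3 + 3*6))*(-3)/2 = 1118 - (-(3 + 18))*(-3)/2 = 1118 - (-1*21)*(-3)/2 = 1118 - (-21)*(-3)/2 = 1118 - 1*63/2 = 1118 - 63/2 = 2173/2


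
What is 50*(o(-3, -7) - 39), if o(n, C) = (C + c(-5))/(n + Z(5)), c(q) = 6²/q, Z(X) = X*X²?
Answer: -119305/61 ≈ -1955.8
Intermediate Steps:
Z(X) = X³
c(q) = 36/q
o(n, C) = (-36/5 + C)/(125 + n) (o(n, C) = (C + 36/(-5))/(n + 5³) = (C + 36*(-⅕))/(n + 125) = (C - 36/5)/(125 + n) = (-36/5 + C)/(125 + n))
50*(o(-3, -7) - 39) = 50*((-36/5 - 7)/(125 - 3) - 39) = 50*(-71/5/122 - 39) = 50*((1/122)*(-71/5) - 39) = 50*(-71/610 - 39) = 50*(-23861/610) = -119305/61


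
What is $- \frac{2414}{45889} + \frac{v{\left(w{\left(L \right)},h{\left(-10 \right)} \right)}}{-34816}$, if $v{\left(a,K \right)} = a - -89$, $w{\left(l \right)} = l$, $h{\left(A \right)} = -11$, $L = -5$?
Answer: $- \frac{21975125}{399417856} \approx -0.055018$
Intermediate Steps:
$v{\left(a,K \right)} = 89 + a$ ($v{\left(a,K \right)} = a + 89 = 89 + a$)
$- \frac{2414}{45889} + \frac{v{\left(w{\left(L \right)},h{\left(-10 \right)} \right)}}{-34816} = - \frac{2414}{45889} + \frac{89 - 5}{-34816} = \left(-2414\right) \frac{1}{45889} + 84 \left(- \frac{1}{34816}\right) = - \frac{2414}{45889} - \frac{21}{8704} = - \frac{21975125}{399417856}$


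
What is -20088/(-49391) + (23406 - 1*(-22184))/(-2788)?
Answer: -1097865173/68851054 ≈ -15.946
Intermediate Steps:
-20088/(-49391) + (23406 - 1*(-22184))/(-2788) = -20088*(-1/49391) + (23406 + 22184)*(-1/2788) = 20088/49391 + 45590*(-1/2788) = 20088/49391 - 22795/1394 = -1097865173/68851054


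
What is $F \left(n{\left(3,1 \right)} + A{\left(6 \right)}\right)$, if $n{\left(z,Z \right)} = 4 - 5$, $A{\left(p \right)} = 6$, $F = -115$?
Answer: $-575$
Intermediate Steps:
$n{\left(z,Z \right)} = -1$
$F \left(n{\left(3,1 \right)} + A{\left(6 \right)}\right) = - 115 \left(-1 + 6\right) = \left(-115\right) 5 = -575$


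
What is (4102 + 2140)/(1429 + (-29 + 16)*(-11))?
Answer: 3121/786 ≈ 3.9707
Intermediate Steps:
(4102 + 2140)/(1429 + (-29 + 16)*(-11)) = 6242/(1429 - 13*(-11)) = 6242/(1429 + 143) = 6242/1572 = 6242*(1/1572) = 3121/786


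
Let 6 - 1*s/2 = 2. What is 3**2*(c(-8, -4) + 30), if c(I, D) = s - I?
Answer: 414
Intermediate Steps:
s = 8 (s = 12 - 2*2 = 12 - 4 = 8)
c(I, D) = 8 - I
3**2*(c(-8, -4) + 30) = 3**2*((8 - 1*(-8)) + 30) = 9*((8 + 8) + 30) = 9*(16 + 30) = 9*46 = 414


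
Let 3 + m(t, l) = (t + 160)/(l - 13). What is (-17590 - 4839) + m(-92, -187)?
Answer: -1121617/50 ≈ -22432.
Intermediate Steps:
m(t, l) = -3 + (160 + t)/(-13 + l) (m(t, l) = -3 + (t + 160)/(l - 13) = -3 + (160 + t)/(-13 + l))
(-17590 - 4839) + m(-92, -187) = (-17590 - 4839) + (199 - 92 - 3*(-187))/(-13 - 187) = -22429 + (199 - 92 + 561)/(-200) = -22429 - 1/200*668 = -22429 - 167/50 = -1121617/50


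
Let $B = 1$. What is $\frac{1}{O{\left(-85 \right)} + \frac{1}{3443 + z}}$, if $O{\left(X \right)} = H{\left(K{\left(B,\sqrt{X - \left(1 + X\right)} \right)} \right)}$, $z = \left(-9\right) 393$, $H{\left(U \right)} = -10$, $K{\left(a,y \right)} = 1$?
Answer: $- \frac{94}{941} \approx -0.099894$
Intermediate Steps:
$z = -3537$
$O{\left(X \right)} = -10$
$\frac{1}{O{\left(-85 \right)} + \frac{1}{3443 + z}} = \frac{1}{-10 + \frac{1}{3443 - 3537}} = \frac{1}{-10 + \frac{1}{-94}} = \frac{1}{-10 - \frac{1}{94}} = \frac{1}{- \frac{941}{94}} = - \frac{94}{941}$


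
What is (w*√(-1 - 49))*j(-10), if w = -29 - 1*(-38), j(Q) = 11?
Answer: 495*I*√2 ≈ 700.04*I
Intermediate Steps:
w = 9 (w = -29 + 38 = 9)
(w*√(-1 - 49))*j(-10) = (9*√(-1 - 49))*11 = (9*√(-50))*11 = (9*(5*I*√2))*11 = (45*I*√2)*11 = 495*I*√2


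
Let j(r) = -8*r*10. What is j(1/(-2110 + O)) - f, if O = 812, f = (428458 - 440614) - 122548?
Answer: 87422936/649 ≈ 1.3470e+5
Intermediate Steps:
f = -134704 (f = -12156 - 122548 = -134704)
j(r) = -80*r
j(1/(-2110 + O)) - f = -80/(-2110 + 812) - 1*(-134704) = -80/(-1298) + 134704 = -80*(-1/1298) + 134704 = 40/649 + 134704 = 87422936/649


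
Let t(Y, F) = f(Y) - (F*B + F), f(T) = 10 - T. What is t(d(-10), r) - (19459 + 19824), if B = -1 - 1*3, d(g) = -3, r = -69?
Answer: -39477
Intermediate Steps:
B = -4 (B = -1 - 3 = -4)
t(Y, F) = 10 - Y + 3*F (t(Y, F) = (10 - Y) - (F*(-4) + F) = (10 - Y) - (-4*F + F) = (10 - Y) - (-3)*F = (10 - Y) + 3*F = 10 - Y + 3*F)
t(d(-10), r) - (19459 + 19824) = (10 - 1*(-3) + 3*(-69)) - (19459 + 19824) = (10 + 3 - 207) - 1*39283 = -194 - 39283 = -39477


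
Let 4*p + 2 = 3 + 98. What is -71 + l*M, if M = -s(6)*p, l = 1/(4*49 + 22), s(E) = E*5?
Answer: -32441/436 ≈ -74.406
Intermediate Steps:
s(E) = 5*E
p = 99/4 (p = -½ + (3 + 98)/4 = -½ + (¼)*101 = -½ + 101/4 = 99/4 ≈ 24.750)
l = 1/218 (l = 1/(196 + 22) = 1/218 ≈ 0.0045872)
M = -1485/2 (M = -5*6*99/4 = -30*99/4 = -1*1485/2 = -1485/2 ≈ -742.50)
-71 + l*M = -71 + (1/218)*(-1485/2) = -71 - 1485/436 = -32441/436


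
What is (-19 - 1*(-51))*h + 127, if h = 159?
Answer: 5215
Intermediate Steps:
(-19 - 1*(-51))*h + 127 = (-19 - 1*(-51))*159 + 127 = (-19 + 51)*159 + 127 = 32*159 + 127 = 5088 + 127 = 5215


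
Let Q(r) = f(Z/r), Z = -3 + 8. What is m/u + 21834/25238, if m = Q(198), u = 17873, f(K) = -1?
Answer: 195106922/225539387 ≈ 0.86507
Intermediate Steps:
Z = 5
Q(r) = -1
m = -1
m/u + 21834/25238 = -1/17873 + 21834/25238 = -1*1/17873 + 21834*(1/25238) = -1/17873 + 10917/12619 = 195106922/225539387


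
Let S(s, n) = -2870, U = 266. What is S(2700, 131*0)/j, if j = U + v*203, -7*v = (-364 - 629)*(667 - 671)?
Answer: 1435/57461 ≈ 0.024973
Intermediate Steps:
v = -3972/7 (v = -(-364 - 629)*(667 - 671)/7 = -(-993)*(-4)/7 = -⅐*3972 = -3972/7 ≈ -567.43)
j = -114922 (j = 266 - 3972/7*203 = 266 - 115188 = -114922)
S(2700, 131*0)/j = -2870/(-114922) = -2870*(-1/114922) = 1435/57461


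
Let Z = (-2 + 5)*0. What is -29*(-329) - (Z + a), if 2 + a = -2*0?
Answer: 9543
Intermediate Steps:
Z = 0 (Z = 3*0 = 0)
a = -2 (a = -2 - 2*0 = -2 + 0 = -2)
-29*(-329) - (Z + a) = -29*(-329) - (0 - 2) = 9541 - 1*(-2) = 9541 + 2 = 9543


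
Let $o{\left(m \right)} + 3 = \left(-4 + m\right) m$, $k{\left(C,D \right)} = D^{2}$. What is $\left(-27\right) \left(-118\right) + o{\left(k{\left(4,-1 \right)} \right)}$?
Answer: $3180$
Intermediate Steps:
$o{\left(m \right)} = -3 + m \left(-4 + m\right)$ ($o{\left(m \right)} = -3 + \left(-4 + m\right) m = -3 + m \left(-4 + m\right)$)
$\left(-27\right) \left(-118\right) + o{\left(k{\left(4,-1 \right)} \right)} = \left(-27\right) \left(-118\right) - \left(3 - 1 + 4\right) = 3186 - \left(7 - 1\right) = 3186 - 6 = 3180$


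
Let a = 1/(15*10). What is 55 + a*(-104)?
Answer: 4073/75 ≈ 54.307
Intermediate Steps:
a = 1/150 ≈ 0.0066667
55 + a*(-104) = 55 + (1/150)*(-104) = 55 - 52/75 = 4073/75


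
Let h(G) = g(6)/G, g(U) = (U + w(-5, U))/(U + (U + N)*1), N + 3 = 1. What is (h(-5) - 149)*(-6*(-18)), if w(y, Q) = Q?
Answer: -402948/25 ≈ -16118.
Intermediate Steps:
N = -2 (N = -3 + 1 = -2)
g(U) = 2*U/(-2 + 2*U) (g(U) = (U + U)/(U + (U - 2)*1) = (2*U)/(U + (-2 + U)*1) = (2*U)/(U + (-2 + U)) = (2*U)/(-2 + 2*U) = 2*U/(-2 + 2*U))
h(G) = 6/(5*G) (h(G) = (6/(-1 + 6))/G = (6/5)/G = (6*(⅕))/G = 6/(5*G))
(h(-5) - 149)*(-6*(-18)) = ((6/5)/(-5) - 149)*(-6*(-18)) = ((6/5)*(-⅕) - 149)*108 = (-6/25 - 149)*108 = -3731/25*108 = -402948/25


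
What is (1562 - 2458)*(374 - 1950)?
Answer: 1412096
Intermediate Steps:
(1562 - 2458)*(374 - 1950) = -896*(-1576) = 1412096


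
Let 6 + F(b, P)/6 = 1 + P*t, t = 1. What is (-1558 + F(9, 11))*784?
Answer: -1193248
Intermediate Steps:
F(b, P) = -30 + 6*P (F(b, P) = -36 + 6*(1 + P*1) = -36 + 6*(1 + P) = -36 + (6 + 6*P) = -30 + 6*P)
(-1558 + F(9, 11))*784 = (-1558 + (-30 + 6*11))*784 = (-1558 + (-30 + 66))*784 = (-1558 + 36)*784 = -1522*784 = -1193248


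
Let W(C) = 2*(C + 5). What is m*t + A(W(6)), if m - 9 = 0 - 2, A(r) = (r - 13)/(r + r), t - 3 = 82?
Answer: 26189/44 ≈ 595.20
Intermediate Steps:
W(C) = 10 + 2*C (W(C) = 2*(5 + C) = 10 + 2*C)
t = 85 (t = 3 + 82 = 85)
A(r) = (-13 + r)/(2*r) (A(r) = (-13 + r)/((2*r)) = (-13 + r)*(1/(2*r)) = (-13 + r)/(2*r))
m = 7 (m = 9 + (0 - 2) = 9 - 2 = 7)
m*t + A(W(6)) = 7*85 + (-13 + (10 + 2*6))/(2*(10 + 2*6)) = 595 + (-13 + (10 + 12))/(2*(10 + 12)) = 595 + (½)*(-13 + 22)/22 = 595 + (½)*(1/22)*9 = 595 + 9/44 = 26189/44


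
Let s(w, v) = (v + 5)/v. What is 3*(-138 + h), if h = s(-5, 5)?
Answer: -408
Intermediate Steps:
s(w, v) = (5 + v)/v
h = 2 (h = (5 + 5)/5 = (1/5)*10 = 2)
3*(-138 + h) = 3*(-138 + 2) = 3*(-136) = -408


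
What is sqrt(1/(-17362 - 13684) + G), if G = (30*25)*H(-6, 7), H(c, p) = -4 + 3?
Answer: I*sqrt(2002467086)/1634 ≈ 27.386*I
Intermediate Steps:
H(c, p) = -1
G = -750 (G = (30*25)*(-1) = 750*(-1) = -750)
sqrt(1/(-17362 - 13684) + G) = sqrt(1/(-17362 - 13684) - 750) = sqrt(1/(-31046) - 750) = sqrt(-1/31046 - 750) = sqrt(-23284501/31046) = I*sqrt(2002467086)/1634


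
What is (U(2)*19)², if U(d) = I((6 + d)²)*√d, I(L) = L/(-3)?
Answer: 2957312/9 ≈ 3.2859e+5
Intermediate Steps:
I(L) = -L/3 (I(L) = L*(-⅓) = -L/3)
U(d) = -√d*(6 + d)²/3 (U(d) = (-(6 + d)²/3)*√d = -√d*(6 + d)²/3)
(U(2)*19)² = (-√2*(6 + 2)²/3*19)² = (-⅓*√2*8²*19)² = (-⅓*√2*64*19)² = (-64*√2/3*19)² = (-1216*√2/3)² = 2957312/9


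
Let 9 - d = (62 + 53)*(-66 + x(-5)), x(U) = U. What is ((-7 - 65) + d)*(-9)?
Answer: -72918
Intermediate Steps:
d = 8174 (d = 9 - (62 + 53)*(-66 - 5) = 9 - 115*(-71) = 9 - 1*(-8165) = 9 + 8165 = 8174)
((-7 - 65) + d)*(-9) = ((-7 - 65) + 8174)*(-9) = (-72 + 8174)*(-9) = 8102*(-9) = -72918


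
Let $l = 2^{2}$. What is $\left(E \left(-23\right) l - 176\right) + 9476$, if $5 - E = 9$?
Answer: $9668$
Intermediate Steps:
$E = -4$ ($E = 5 - 9 = -4$)
$l = 4$
$\left(E \left(-23\right) l - 176\right) + 9476 = \left(\left(-4\right) \left(-23\right) 4 - 176\right) + 9476 = \left(92 \cdot 4 - 176\right) + 9476 = \left(368 - 176\right) + 9476 = 192 + 9476 = 9668$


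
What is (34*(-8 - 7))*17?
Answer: -8670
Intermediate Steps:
(34*(-8 - 7))*17 = (34*(-15))*17 = -510*17 = -8670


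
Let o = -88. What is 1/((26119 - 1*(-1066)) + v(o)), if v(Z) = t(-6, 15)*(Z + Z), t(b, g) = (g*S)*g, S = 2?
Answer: -1/52015 ≈ -1.9225e-5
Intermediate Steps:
t(b, g) = 2*g² (t(b, g) = (g*2)*g = (2*g)*g = 2*g²)
v(Z) = 900*Z (v(Z) = (2*15²)*(Z + Z) = (2*225)*(2*Z) = 450*(2*Z) = 900*Z)
1/((26119 - 1*(-1066)) + v(o)) = 1/((26119 - 1*(-1066)) + 900*(-88)) = 1/((26119 + 1066) - 79200) = 1/(27185 - 79200) = 1/(-52015) = -1/52015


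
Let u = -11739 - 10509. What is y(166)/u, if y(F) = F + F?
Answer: -83/5562 ≈ -0.014923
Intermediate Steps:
y(F) = 2*F
u = -22248
y(166)/u = (2*166)/(-22248) = 332*(-1/22248) = -83/5562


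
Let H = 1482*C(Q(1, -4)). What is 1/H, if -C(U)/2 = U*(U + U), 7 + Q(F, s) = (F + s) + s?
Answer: -1/1161888 ≈ -8.6067e-7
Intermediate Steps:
Q(F, s) = -7 + F + 2*s (Q(F, s) = -7 + ((F + s) + s) = -7 + (F + 2*s) = -7 + F + 2*s)
C(U) = -4*U² (C(U) = -2*U*(U + U) = -2*U*2*U = -4*U²)
H = -1161888 (H = 1482*(-4*(-7 + 1 + 2*(-4))²) = 1482*(-4*(-7 + 1 - 8)²) = 1482*(-4*(-14)²) = 1482*(-4*196) = 1482*(-784) = -1161888)
1/H = 1/(-1161888) = -1/1161888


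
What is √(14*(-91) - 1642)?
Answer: 54*I ≈ 54.0*I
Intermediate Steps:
√(14*(-91) - 1642) = √(-1274 - 1642) = √(-2916) = 54*I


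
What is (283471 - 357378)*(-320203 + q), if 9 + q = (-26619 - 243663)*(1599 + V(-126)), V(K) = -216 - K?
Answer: 30167045155250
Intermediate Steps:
q = -407855547 (q = -9 + (-26619 - 243663)*(1599 + (-216 - 1*(-126))) = -9 - 270282*(1599 + (-216 + 126)) = -9 - 270282*(1599 - 90) = -9 - 270282*1509 = -9 - 407855538 = -407855547)
(283471 - 357378)*(-320203 + q) = (283471 - 357378)*(-320203 - 407855547) = -73907*(-408175750) = 30167045155250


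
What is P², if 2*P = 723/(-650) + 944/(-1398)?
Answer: 659631479329/825735690000 ≈ 0.79884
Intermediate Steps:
P = -812177/908700 (P = (723/(-650) + 944/(-1398))/2 = (723*(-1/650) + 944*(-1/1398))/2 = (-723/650 - 472/699)/2 = (½)*(-812177/454350) = -812177/908700 ≈ -0.89378)
P² = (-812177/908700)² = 659631479329/825735690000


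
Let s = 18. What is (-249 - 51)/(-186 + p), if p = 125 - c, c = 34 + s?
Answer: 300/113 ≈ 2.6549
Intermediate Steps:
c = 52 (c = 34 + 18 = 52)
p = 73 (p = 125 - 1*52 = 125 - 52 = 73)
(-249 - 51)/(-186 + p) = (-249 - 51)/(-186 + 73) = -300/(-113) = -300*(-1/113) = 300/113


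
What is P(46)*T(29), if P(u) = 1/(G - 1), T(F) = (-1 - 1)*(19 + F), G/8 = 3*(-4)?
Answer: 96/97 ≈ 0.98969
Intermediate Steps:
G = -96 (G = 8*(3*(-4)) = 8*(-12) = -96)
T(F) = -38 - 2*F (T(F) = -2*(19 + F) = -38 - 2*F)
P(u) = -1/97 (P(u) = 1/(-96 - 1) = 1/(-97) = 1*(-1/97) = -1/97)
P(46)*T(29) = -(-38 - 2*29)/97 = -(-38 - 58)/97 = -1/97*(-96) = 96/97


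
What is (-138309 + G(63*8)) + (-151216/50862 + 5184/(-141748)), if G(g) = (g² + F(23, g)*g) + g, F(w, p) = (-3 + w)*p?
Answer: 4683102435054985/901198347 ≈ 5.1965e+6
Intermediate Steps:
F(w, p) = p*(-3 + w)
G(g) = g + 21*g² (G(g) = (g² + (g*(-3 + 23))*g) + g = (g² + (g*20)*g) + g = (g² + (20*g)*g) + g = (g² + 20*g²) + g = 21*g² + g = g + 21*g²)
(-138309 + G(63*8)) + (-151216/50862 + 5184/(-141748)) = (-138309 + (63*8)*(1 + 21*(63*8))) + (-151216/50862 + 5184/(-141748)) = (-138309 + 504*(1 + 21*504)) + (-151216*1/50862 + 5184*(-1/141748)) = (-138309 + 504*(1 + 10584)) + (-75608/25431 - 1296/35437) = (-138309 + 504*10585) - 2712279272/901198347 = (-138309 + 5334840) - 2712279272/901198347 = 5196531 - 2712279272/901198347 = 4683102435054985/901198347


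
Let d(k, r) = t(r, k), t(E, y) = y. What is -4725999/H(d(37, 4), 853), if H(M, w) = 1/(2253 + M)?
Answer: -10822537710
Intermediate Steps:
d(k, r) = k
-4725999/H(d(37, 4), 853) = -4725999/(1/(2253 + 37)) = -4725999/(1/2290) = -4725999/1/2290 = -4725999*2290 = -10822537710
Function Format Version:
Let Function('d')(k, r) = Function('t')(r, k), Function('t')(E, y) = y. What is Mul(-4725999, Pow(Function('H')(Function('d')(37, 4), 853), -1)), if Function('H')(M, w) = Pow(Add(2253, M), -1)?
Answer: -10822537710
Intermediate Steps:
Function('d')(k, r) = k
Mul(-4725999, Pow(Function('H')(Function('d')(37, 4), 853), -1)) = Mul(-4725999, Pow(Pow(Add(2253, 37), -1), -1)) = Mul(-4725999, Pow(Pow(2290, -1), -1)) = Mul(-4725999, Pow(Rational(1, 2290), -1)) = Mul(-4725999, 2290) = -10822537710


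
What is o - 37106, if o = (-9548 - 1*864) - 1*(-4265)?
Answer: -43253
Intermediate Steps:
o = -6147 (o = (-9548 - 864) + 4265 = -10412 + 4265 = -6147)
o - 37106 = -6147 - 37106 = -43253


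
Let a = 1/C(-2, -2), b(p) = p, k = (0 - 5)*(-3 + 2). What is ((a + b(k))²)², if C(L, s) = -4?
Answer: 130321/256 ≈ 509.07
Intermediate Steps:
k = 5 (k = -5*(-1) = 5)
a = -¼ (a = 1/(-4) = -¼ ≈ -0.25000)
((a + b(k))²)² = ((-¼ + 5)²)² = ((19/4)²)² = (361/16)² = 130321/256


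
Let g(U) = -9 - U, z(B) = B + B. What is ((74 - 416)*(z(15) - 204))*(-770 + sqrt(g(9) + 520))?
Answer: -45821160 + 59508*sqrt(502) ≈ -4.4488e+7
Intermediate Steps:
z(B) = 2*B
((74 - 416)*(z(15) - 204))*(-770 + sqrt(g(9) + 520)) = ((74 - 416)*(2*15 - 204))*(-770 + sqrt((-9 - 1*9) + 520)) = (-342*(30 - 204))*(-770 + sqrt((-9 - 9) + 520)) = (-342*(-174))*(-770 + sqrt(-18 + 520)) = 59508*(-770 + sqrt(502)) = -45821160 + 59508*sqrt(502)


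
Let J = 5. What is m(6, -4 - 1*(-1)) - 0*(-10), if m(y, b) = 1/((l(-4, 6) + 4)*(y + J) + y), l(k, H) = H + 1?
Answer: 1/127 ≈ 0.0078740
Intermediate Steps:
l(k, H) = 1 + H
m(y, b) = 1/(55 + 12*y) (m(y, b) = 1/(((1 + 6) + 4)*(y + 5) + y) = 1/((7 + 4)*(5 + y) + y) = 1/(11*(5 + y) + y) = 1/((55 + 11*y) + y) = 1/(55 + 12*y))
m(6, -4 - 1*(-1)) - 0*(-10) = 1/(55 + 12*6) - 0*(-10) = 1/(55 + 72) - 5*0 = 1/127 + 0 = 1/127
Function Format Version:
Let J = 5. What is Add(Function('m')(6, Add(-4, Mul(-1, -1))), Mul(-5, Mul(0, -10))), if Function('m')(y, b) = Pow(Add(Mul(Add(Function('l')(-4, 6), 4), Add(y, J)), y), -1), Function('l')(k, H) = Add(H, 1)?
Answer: Rational(1, 127) ≈ 0.0078740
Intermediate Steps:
Function('l')(k, H) = Add(1, H)
Function('m')(y, b) = Pow(Add(55, Mul(12, y)), -1) (Function('m')(y, b) = Pow(Add(Mul(Add(Add(1, 6), 4), Add(y, 5)), y), -1) = Pow(Add(Mul(Add(7, 4), Add(5, y)), y), -1) = Pow(Add(Mul(11, Add(5, y)), y), -1) = Pow(Add(Add(55, Mul(11, y)), y), -1) = Pow(Add(55, Mul(12, y)), -1))
Add(Function('m')(6, Add(-4, Mul(-1, -1))), Mul(-5, Mul(0, -10))) = Add(Pow(Add(55, Mul(12, 6)), -1), Mul(-5, Mul(0, -10))) = Add(Pow(Add(55, 72), -1), Mul(-5, 0)) = Add(Pow(127, -1), 0) = Add(Rational(1, 127), 0) = Rational(1, 127)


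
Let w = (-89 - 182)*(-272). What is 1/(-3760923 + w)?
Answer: -1/3687211 ≈ -2.7121e-7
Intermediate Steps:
w = 73712 (w = -271*(-272) = 73712)
1/(-3760923 + w) = 1/(-3760923 + 73712) = 1/(-3687211) = -1/3687211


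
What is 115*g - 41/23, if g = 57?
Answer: 150724/23 ≈ 6553.2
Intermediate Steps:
115*g - 41/23 = 115*57 - 41/23 = 6555 - 41*1/23 = 6555 - 41/23 = 150724/23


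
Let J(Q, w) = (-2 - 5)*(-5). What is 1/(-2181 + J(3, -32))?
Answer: -1/2146 ≈ -0.00046598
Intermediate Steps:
J(Q, w) = 35 (J(Q, w) = -7*(-5) = 35)
1/(-2181 + J(3, -32)) = 1/(-2181 + 35) = 1/(-2146) = -1/2146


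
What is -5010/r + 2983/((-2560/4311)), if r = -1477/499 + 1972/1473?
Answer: -5896381701609/3050478080 ≈ -1932.9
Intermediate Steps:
r = -1191593/735027 (r = -1477*1/499 + 1972*(1/1473) = -1477/499 + 1972/1473 = -1191593/735027 ≈ -1.6212)
-5010/r + 2983/((-2560/4311)) = -5010/(-1191593/735027) + 2983/((-2560/4311)) = -5010*(-735027/1191593) + 2983/((-2560*1/4311)) = 3682485270/1191593 + 2983/(-2560/4311) = 3682485270/1191593 + 2983*(-4311/2560) = 3682485270/1191593 - 12859713/2560 = -5896381701609/3050478080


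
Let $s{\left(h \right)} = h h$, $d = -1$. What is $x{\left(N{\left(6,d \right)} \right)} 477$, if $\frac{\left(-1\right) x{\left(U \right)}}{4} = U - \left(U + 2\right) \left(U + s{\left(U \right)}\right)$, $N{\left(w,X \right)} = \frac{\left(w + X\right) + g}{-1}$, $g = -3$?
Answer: $3816$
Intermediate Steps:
$s{\left(h \right)} = h^{2}$
$N{\left(w,X \right)} = 3 - X - w$ ($N{\left(w,X \right)} = \frac{\left(w + X\right) - 3}{-1} = \left(\left(X + w\right) - 3\right) \left(-1\right) = \left(-3 + X + w\right) \left(-1\right) = 3 - X - w$)
$x{\left(U \right)} = - 4 U + 4 \left(2 + U\right) \left(U + U^{2}\right)$ ($x{\left(U \right)} = - 4 \left(U - \left(U + 2\right) \left(U + U^{2}\right)\right) = - 4 \left(U - \left(2 + U\right) \left(U + U^{2}\right)\right) = - 4 U + 4 \left(2 + U\right) \left(U + U^{2}\right)$)
$x{\left(N{\left(6,d \right)} \right)} 477 = 4 \left(3 - -1 - 6\right) \left(1 + \left(3 - -1 - 6\right)^{2} + 3 \left(3 - -1 - 6\right)\right) 477 = 4 \left(3 + 1 - 6\right) \left(1 + \left(3 + 1 - 6\right)^{2} + 3 \left(3 + 1 - 6\right)\right) 477 = 4 \left(-2\right) \left(1 + \left(-2\right)^{2} + 3 \left(-2\right)\right) 477 = 4 \left(-2\right) \left(1 + 4 - 6\right) 477 = 4 \left(-2\right) \left(-1\right) 477 = 8 \cdot 477 = 3816$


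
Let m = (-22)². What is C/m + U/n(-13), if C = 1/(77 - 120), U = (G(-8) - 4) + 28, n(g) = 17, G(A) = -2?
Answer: 457847/353804 ≈ 1.2941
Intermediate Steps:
m = 484
U = 22 (U = (-2 - 4) + 28 = -6 + 28 = 22)
C = -1/43 (C = 1/(-43) = -1/43 ≈ -0.023256)
C/m + U/n(-13) = -1/43/484 + 22/17 = -1/43*1/484 + 22*(1/17) = -1/20812 + 22/17 = 457847/353804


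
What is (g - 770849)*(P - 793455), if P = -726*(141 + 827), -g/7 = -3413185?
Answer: -34594839298458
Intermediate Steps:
g = 23892295 (g = -7*(-3413185) = 23892295)
P = -702768 (P = -726*968 = -702768)
(g - 770849)*(P - 793455) = (23892295 - 770849)*(-702768 - 793455) = 23121446*(-1496223) = -34594839298458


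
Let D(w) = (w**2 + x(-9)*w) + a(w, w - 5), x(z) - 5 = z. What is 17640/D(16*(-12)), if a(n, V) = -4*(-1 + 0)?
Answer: 4410/9409 ≈ 0.46870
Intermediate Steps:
a(n, V) = 4 (a(n, V) = -4*(-1) = 4)
x(z) = 5 + z
D(w) = 4 + w**2 - 4*w (D(w) = (w**2 + (5 - 9)*w) + 4 = (w**2 - 4*w) + 4 = 4 + w**2 - 4*w)
17640/D(16*(-12)) = 17640/(4 + (16*(-12))**2 - 64*(-12)) = 17640/(4 + (-192)**2 - 4*(-192)) = 17640/(4 + 36864 + 768) = 17640/37636 = 17640*(1/37636) = 4410/9409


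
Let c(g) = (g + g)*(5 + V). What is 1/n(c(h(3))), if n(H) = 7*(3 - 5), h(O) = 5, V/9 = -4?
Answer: -1/14 ≈ -0.071429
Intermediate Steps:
V = -36 (V = 9*(-4) = -36)
c(g) = -62*g (c(g) = (g + g)*(5 - 36) = (2*g)*(-31) = -62*g)
n(H) = -14 (n(H) = 7*(-2) = -14)
1/n(c(h(3))) = 1/(-14) = -1/14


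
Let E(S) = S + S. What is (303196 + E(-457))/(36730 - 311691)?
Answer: -302282/274961 ≈ -1.0994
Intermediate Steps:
E(S) = 2*S
(303196 + E(-457))/(36730 - 311691) = (303196 + 2*(-457))/(36730 - 311691) = (303196 - 914)/(-274961) = 302282*(-1/274961) = -302282/274961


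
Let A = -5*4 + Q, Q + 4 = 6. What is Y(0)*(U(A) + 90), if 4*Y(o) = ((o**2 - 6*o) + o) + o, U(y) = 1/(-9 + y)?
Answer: 0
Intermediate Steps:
Q = 2 (Q = -4 + 6 = 2)
A = -18 (A = -5*4 + 2 = -20 + 2 = -18)
Y(o) = -o + o**2/4 (Y(o) = (((o**2 - 6*o) + o) + o)/4 = ((o**2 - 5*o) + o)/4 = (o**2 - 4*o)/4 = -o + o**2/4)
Y(0)*(U(A) + 90) = ((1/4)*0*(-4 + 0))*(1/(-9 - 18) + 90) = ((1/4)*0*(-4))*(1/(-27) + 90) = 0*(-1/27 + 90) = 0*(2429/27) = 0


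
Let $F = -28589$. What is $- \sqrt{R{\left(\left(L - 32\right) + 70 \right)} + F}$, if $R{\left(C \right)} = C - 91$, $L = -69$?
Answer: $- i \sqrt{28711} \approx - 169.44 i$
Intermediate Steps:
$R{\left(C \right)} = -91 + C$ ($R{\left(C \right)} = C - 91 = -91 + C$)
$- \sqrt{R{\left(\left(L - 32\right) + 70 \right)} + F} = - \sqrt{\left(-91 + \left(\left(-69 - 32\right) + 70\right)\right) - 28589} = - \sqrt{\left(-91 + \left(-101 + 70\right)\right) - 28589} = - \sqrt{\left(-91 - 31\right) - 28589} = - \sqrt{-122 - 28589} = - \sqrt{-28711} = - i \sqrt{28711}$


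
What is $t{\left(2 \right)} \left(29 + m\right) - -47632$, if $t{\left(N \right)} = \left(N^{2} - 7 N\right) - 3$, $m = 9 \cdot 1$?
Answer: $47138$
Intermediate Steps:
$m = 9$
$t{\left(N \right)} = -3 + N^{2} - 7 N$
$t{\left(2 \right)} \left(29 + m\right) - -47632 = \left(-3 + 2^{2} - 14\right) \left(29 + 9\right) - -47632 = \left(-3 + 4 - 14\right) 38 + 47632 = \left(-13\right) 38 + 47632 = -494 + 47632 = 47138$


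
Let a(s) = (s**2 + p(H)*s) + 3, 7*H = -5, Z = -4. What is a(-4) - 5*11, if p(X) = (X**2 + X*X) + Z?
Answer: -1180/49 ≈ -24.082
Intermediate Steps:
H = -5/7 (H = (1/7)*(-5) = -5/7 ≈ -0.71429)
p(X) = -4 + 2*X**2 (p(X) = (X**2 + X*X) - 4 = (X**2 + X**2) - 4 = 2*X**2 - 4 = -4 + 2*X**2)
a(s) = 3 + s**2 - 146*s/49 (a(s) = (s**2 + (-4 + 2*(-5/7)**2)*s) + 3 = (s**2 + (-4 + 2*(25/49))*s) + 3 = (s**2 + (-4 + 50/49)*s) + 3 = (s**2 - 146*s/49) + 3 = 3 + s**2 - 146*s/49)
a(-4) - 5*11 = (3 + (-4)**2 - 146/49*(-4)) - 5*11 = (3 + 16 + 584/49) - 55 = 1515/49 - 55 = -1180/49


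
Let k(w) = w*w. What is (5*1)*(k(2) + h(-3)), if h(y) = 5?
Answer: 45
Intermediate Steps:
k(w) = w²
(5*1)*(k(2) + h(-3)) = (5*1)*(2² + 5) = 5*(4 + 5) = 5*9 = 45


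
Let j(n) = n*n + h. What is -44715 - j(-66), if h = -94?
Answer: -48977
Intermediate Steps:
j(n) = -94 + n**2 (j(n) = n*n - 94 = n**2 - 94 = -94 + n**2)
-44715 - j(-66) = -44715 - (-94 + (-66)**2) = -44715 - (-94 + 4356) = -44715 - 1*4262 = -44715 - 4262 = -48977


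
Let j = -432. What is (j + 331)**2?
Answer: 10201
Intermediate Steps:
(j + 331)**2 = (-432 + 331)**2 = (-101)**2 = 10201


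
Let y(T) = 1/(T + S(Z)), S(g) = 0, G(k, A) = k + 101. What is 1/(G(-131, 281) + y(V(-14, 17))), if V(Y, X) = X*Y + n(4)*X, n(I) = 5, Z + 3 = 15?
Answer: -153/4591 ≈ -0.033326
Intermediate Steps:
Z = 12 (Z = -3 + 15 = 12)
G(k, A) = 101 + k
V(Y, X) = 5*X + X*Y (V(Y, X) = X*Y + 5*X = 5*X + X*Y)
y(T) = 1/T (y(T) = 1/(T + 0) = 1/T)
1/(G(-131, 281) + y(V(-14, 17))) = 1/((101 - 131) + 1/(17*(5 - 14))) = 1/(-30 + 1/(17*(-9))) = 1/(-30 + 1/(-153)) = 1/(-30 - 1/153) = 1/(-4591/153) = -153/4591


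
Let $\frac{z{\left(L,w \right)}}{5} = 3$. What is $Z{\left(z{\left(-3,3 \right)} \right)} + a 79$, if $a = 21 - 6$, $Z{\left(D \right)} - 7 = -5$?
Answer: $1187$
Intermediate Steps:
$z{\left(L,w \right)} = 15$ ($z{\left(L,w \right)} = 5 \cdot 3 = 15$)
$Z{\left(D \right)} = 2$ ($Z{\left(D \right)} = 7 - 5 = 2$)
$a = 15$
$Z{\left(z{\left(-3,3 \right)} \right)} + a 79 = 2 + 15 \cdot 79 = 2 + 1185 = 1187$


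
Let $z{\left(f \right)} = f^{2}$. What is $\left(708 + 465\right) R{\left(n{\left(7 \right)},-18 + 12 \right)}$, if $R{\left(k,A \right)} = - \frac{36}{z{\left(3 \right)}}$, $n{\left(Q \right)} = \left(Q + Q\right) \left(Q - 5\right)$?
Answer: $-4692$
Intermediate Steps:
$n{\left(Q \right)} = 2 Q \left(-5 + Q\right)$
$R{\left(k,A \right)} = -4$ ($R{\left(k,A \right)} = - \frac{36}{3^{2}} = - \frac{36}{9} = \left(-36\right) \frac{1}{9} = -4$)
$\left(708 + 465\right) R{\left(n{\left(7 \right)},-18 + 12 \right)} = \left(708 + 465\right) \left(-4\right) = 1173 \left(-4\right) = -4692$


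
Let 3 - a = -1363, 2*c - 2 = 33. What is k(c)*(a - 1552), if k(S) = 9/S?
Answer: -3348/35 ≈ -95.657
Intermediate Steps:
c = 35/2 (c = 1 + (1/2)*33 = 1 + 33/2 = 35/2 ≈ 17.500)
a = 1366 (a = 3 - 1*(-1363) = 3 + 1363 = 1366)
k(c)*(a - 1552) = (9/(35/2))*(1366 - 1552) = (9*(2/35))*(-186) = (18/35)*(-186) = -3348/35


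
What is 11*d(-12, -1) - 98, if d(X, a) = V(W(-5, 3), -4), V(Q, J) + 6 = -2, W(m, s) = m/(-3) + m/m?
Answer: -186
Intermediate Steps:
W(m, s) = 1 - m/3 (W(m, s) = m*(-⅓) + 1 = -m/3 + 1 = 1 - m/3)
V(Q, J) = -8 (V(Q, J) = -6 - 2 = -8)
d(X, a) = -8
11*d(-12, -1) - 98 = 11*(-8) - 98 = -88 - 98 = -186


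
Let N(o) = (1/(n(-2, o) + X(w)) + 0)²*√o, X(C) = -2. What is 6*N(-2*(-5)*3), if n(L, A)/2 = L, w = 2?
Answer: √30/6 ≈ 0.91287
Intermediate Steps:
n(L, A) = 2*L
N(o) = √o/36 (N(o) = (1/(2*(-2) - 2) + 0)²*√o = (1/(-4 - 2) + 0)²*√o = (1/(-6) + 0)²*√o = (-⅙ + 0)²*√o = (-⅙)²*√o = √o/36)
6*N(-2*(-5)*3) = 6*(√(-2*(-5)*3)/36) = 6*(√(10*3)/36) = 6*(√30/36) = √30/6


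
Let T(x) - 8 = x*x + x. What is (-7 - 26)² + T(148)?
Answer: 23149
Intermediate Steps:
T(x) = 8 + x + x² (T(x) = 8 + (x*x + x) = 8 + (x² + x) = 8 + (x + x²) = 8 + x + x²)
(-7 - 26)² + T(148) = (-7 - 26)² + (8 + 148 + 148²) = (-33)² + (8 + 148 + 21904) = 1089 + 22060 = 23149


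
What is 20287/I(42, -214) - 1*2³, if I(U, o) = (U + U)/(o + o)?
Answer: -2170877/21 ≈ -1.0338e+5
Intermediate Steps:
I(U, o) = U/o (I(U, o) = (2*U)/((2*o)) = (2*U)*(1/(2*o)) = U/o)
20287/I(42, -214) - 1*2³ = 20287/((42/(-214))) - 1*2³ = 20287/((42*(-1/214))) - 1*8 = 20287/(-21/107) - 8 = 20287*(-107/21) - 8 = -2170709/21 - 8 = -2170877/21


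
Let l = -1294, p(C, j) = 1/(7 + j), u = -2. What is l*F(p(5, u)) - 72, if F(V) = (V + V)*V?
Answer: -4388/25 ≈ -175.52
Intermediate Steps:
F(V) = 2*V**2 (F(V) = (2*V)*V = 2*V**2)
l*F(p(5, u)) - 72 = -2588*(1/(7 - 2))**2 - 72 = -2588*(1/5)**2 - 72 = -2588/25 - 72 = -4388/25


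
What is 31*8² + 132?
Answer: 2116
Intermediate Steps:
31*8² + 132 = 31*64 + 132 = 1984 + 132 = 2116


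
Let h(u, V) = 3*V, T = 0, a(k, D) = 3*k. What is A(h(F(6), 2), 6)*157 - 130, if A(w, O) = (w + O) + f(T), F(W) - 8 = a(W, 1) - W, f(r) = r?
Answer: 1754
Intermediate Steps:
F(W) = 8 + 2*W (F(W) = 8 + (3*W - W) = 8 + 2*W)
A(w, O) = O + w (A(w, O) = (w + O) + 0 = (O + w) + 0 = O + w)
A(h(F(6), 2), 6)*157 - 130 = (6 + 3*2)*157 - 130 = (6 + 6)*157 - 130 = 12*157 - 130 = 1884 - 130 = 1754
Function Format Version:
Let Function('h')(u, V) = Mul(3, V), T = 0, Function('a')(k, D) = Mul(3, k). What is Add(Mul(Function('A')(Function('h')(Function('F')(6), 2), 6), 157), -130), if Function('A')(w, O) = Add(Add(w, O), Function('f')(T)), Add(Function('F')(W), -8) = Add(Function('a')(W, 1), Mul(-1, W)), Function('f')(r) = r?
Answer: 1754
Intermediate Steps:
Function('F')(W) = Add(8, Mul(2, W)) (Function('F')(W) = Add(8, Add(Mul(3, W), Mul(-1, W))) = Add(8, Mul(2, W)))
Function('A')(w, O) = Add(O, w) (Function('A')(w, O) = Add(Add(w, O), 0) = Add(Add(O, w), 0) = Add(O, w))
Add(Mul(Function('A')(Function('h')(Function('F')(6), 2), 6), 157), -130) = Add(Mul(Add(6, Mul(3, 2)), 157), -130) = Add(Mul(Add(6, 6), 157), -130) = Add(Mul(12, 157), -130) = Add(1884, -130) = 1754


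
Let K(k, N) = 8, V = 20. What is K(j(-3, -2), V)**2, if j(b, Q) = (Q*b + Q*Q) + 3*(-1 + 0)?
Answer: 64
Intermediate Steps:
j(b, Q) = -3 + Q**2 + Q*b (j(b, Q) = (Q*b + Q**2) + 3*(-1) = (Q**2 + Q*b) - 3 = -3 + Q**2 + Q*b)
K(j(-3, -2), V)**2 = 8**2 = 64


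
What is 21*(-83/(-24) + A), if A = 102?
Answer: 17717/8 ≈ 2214.6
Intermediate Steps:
21*(-83/(-24) + A) = 21*(-83/(-24) + 102) = 21*(-83*(-1/24) + 102) = 21*(83/24 + 102) = 21*(2531/24) = 17717/8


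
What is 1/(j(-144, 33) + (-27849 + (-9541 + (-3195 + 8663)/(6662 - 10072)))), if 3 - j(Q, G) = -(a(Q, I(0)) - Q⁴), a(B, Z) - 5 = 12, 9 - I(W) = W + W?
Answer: -1705/733182510264 ≈ -2.3255e-9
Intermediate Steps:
I(W) = 9 - 2*W (I(W) = 9 - (W + W) = 9 - 2*W)
a(B, Z) = 17 (a(B, Z) = 5 + 12 = 17)
j(Q, G) = 20 - Q⁴ (j(Q, G) = 3 - (-1)*(17 - Q⁴) = 3 - (-17 + Q⁴) = 3 + (17 - Q⁴) = 20 - Q⁴)
1/(j(-144, 33) + (-27849 + (-9541 + (-3195 + 8663)/(6662 - 10072)))) = 1/((20 - 1*(-144)⁴) + (-27849 + (-9541 + (-3195 + 8663)/(6662 - 10072)))) = 1/((20 - 1*429981696) + (-27849 + (-9541 + 5468/(-3410)))) = 1/((20 - 429981696) + (-27849 + (-9541 + 5468*(-1/3410)))) = 1/(-429981676 + (-27849 + (-9541 - 2734/1705))) = 1/(-429981676 + (-27849 - 16270139/1705)) = 1/(-429981676 - 63752684/1705) = 1/(-733182510264/1705) = -1705/733182510264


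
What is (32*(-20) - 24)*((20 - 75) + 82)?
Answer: -17928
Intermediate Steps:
(32*(-20) - 24)*((20 - 75) + 82) = (-640 - 24)*(-55 + 82) = -664*27 = -17928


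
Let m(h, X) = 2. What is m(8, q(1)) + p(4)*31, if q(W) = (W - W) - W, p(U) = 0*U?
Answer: 2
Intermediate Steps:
p(U) = 0
q(W) = -W (q(W) = 0 - W = -W)
m(8, q(1)) + p(4)*31 = 2 + 0*31 = 2 + 0 = 2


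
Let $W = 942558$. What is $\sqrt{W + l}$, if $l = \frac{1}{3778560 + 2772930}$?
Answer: $\frac{\sqrt{40456494477181567290}}{6551490} \approx 970.85$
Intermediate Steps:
$l = \frac{1}{6551490} \approx 1.5264 \cdot 10^{-7}$
$\sqrt{W + l} = \sqrt{942558 + \frac{1}{6551490}} = \sqrt{\frac{6175159311421}{6551490}} = \frac{\sqrt{40456494477181567290}}{6551490}$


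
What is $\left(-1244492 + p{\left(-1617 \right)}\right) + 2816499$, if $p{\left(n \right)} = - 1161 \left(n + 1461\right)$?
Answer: $1753123$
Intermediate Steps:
$p{\left(n \right)} = -1696221 - 1161 n$ ($p{\left(n \right)} = - 1161 \left(1461 + n\right) = -1696221 - 1161 n$)
$\left(-1244492 + p{\left(-1617 \right)}\right) + 2816499 = \left(-1244492 - -181116\right) + 2816499 = \left(-1244492 + \left(-1696221 + 1877337\right)\right) + 2816499 = \left(-1244492 + 181116\right) + 2816499 = -1063376 + 2816499 = 1753123$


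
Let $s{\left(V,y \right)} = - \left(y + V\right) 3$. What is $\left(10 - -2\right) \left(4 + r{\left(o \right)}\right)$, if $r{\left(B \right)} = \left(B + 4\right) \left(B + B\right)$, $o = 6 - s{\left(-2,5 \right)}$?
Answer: $6888$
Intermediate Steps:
$s{\left(V,y \right)} = - 3 V - 3 y$ ($s{\left(V,y \right)} = - \left(V + y\right) 3 = - (3 V + 3 y) = - 3 V - 3 y$)
$o = 15$ ($o = 6 - \left(\left(-3\right) \left(-2\right) - 15\right) = 6 - \left(6 - 15\right) = 6 - -9 = 6 + 9 = 15$)
$r{\left(B \right)} = 2 B \left(4 + B\right)$ ($r{\left(B \right)} = \left(4 + B\right) 2 B = 2 B \left(4 + B\right)$)
$\left(10 - -2\right) \left(4 + r{\left(o \right)}\right) = \left(10 - -2\right) \left(4 + 2 \cdot 15 \left(4 + 15\right)\right) = \left(10 + 2\right) \left(4 + 2 \cdot 15 \cdot 19\right) = 12 \left(4 + 570\right) = 12 \cdot 574 = 6888$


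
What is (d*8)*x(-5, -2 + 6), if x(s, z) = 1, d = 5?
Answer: 40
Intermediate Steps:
(d*8)*x(-5, -2 + 6) = (5*8)*1 = 40*1 = 40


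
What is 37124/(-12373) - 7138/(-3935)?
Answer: -57764466/48687755 ≈ -1.1864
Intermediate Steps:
37124/(-12373) - 7138/(-3935) = 37124*(-1/12373) - 7138*(-1/3935) = -37124/12373 + 7138/3935 = -57764466/48687755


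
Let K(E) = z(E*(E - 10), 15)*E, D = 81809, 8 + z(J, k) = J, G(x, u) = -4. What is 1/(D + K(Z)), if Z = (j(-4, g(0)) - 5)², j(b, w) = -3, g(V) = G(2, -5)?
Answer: 1/302481 ≈ 3.3060e-6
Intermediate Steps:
z(J, k) = -8 + J
g(V) = -4
Z = 64 (Z = (-3 - 5)² = (-8)² = 64)
K(E) = E*(-8 + E*(-10 + E)) (K(E) = (-8 + E*(E - 10))*E = (-8 + E*(-10 + E))*E = E*(-8 + E*(-10 + E)))
1/(D + K(Z)) = 1/(81809 + 64*(-8 + 64*(-10 + 64))) = 1/(81809 + 64*(-8 + 64*54)) = 1/(81809 + 64*(-8 + 3456)) = 1/(81809 + 64*3448) = 1/(81809 + 220672) = 1/302481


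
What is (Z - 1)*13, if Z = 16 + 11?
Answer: 338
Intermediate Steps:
Z = 27
(Z - 1)*13 = (27 - 1)*13 = 26*13 = 338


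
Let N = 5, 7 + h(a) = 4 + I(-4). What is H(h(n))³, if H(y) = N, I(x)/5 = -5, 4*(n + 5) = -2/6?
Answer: 125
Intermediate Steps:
n = -61/12 (n = -5 + (-2/6)/4 = -5 + (-2*⅙)/4 = -5 + (¼)*(-⅓) = -5 - 1/12 = -61/12 ≈ -5.0833)
I(x) = -25 (I(x) = 5*(-5) = -25)
h(a) = -28 (h(a) = -7 + (4 - 25) = -7 - 21 = -28)
H(y) = 5
H(h(n))³ = 5³ = 125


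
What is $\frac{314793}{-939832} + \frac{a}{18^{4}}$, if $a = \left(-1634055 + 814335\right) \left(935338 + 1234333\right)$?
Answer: $- \frac{1289747369307773}{76126392} \approx -1.6942 \cdot 10^{7}$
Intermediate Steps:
$a = -1778522712120$ ($a = \left(-819720\right) 2169671 = -1778522712120$)
$\frac{314793}{-939832} + \frac{a}{18^{4}} = \frac{314793}{-939832} - \frac{1778522712120}{18^{4}} = 314793 \left(- \frac{1}{939832}\right) - \frac{1778522712120}{104976} = - \frac{314793}{939832} - \frac{2744633815}{162} = - \frac{1289747369307773}{76126392}$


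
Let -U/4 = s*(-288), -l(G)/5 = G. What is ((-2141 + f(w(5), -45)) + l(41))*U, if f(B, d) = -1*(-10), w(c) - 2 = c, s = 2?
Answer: -5382144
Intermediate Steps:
l(G) = -5*G
w(c) = 2 + c
f(B, d) = 10
U = 2304 (U = -8*(-288) = -4*(-576) = 2304)
((-2141 + f(w(5), -45)) + l(41))*U = ((-2141 + 10) - 5*41)*2304 = (-2131 - 205)*2304 = -2336*2304 = -5382144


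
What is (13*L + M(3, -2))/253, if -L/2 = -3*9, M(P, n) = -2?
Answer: 700/253 ≈ 2.7668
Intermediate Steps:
L = 54 (L = -(-6)*9 = -2*(-27) = 54)
(13*L + M(3, -2))/253 = (13*54 - 2)/253 = (702 - 2)*(1/253) = 700*(1/253) = 700/253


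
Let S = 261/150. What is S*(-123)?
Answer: -10701/50 ≈ -214.02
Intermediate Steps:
S = 87/50 (S = 261*(1/150) = 87/50 ≈ 1.7400)
S*(-123) = (87/50)*(-123) = -10701/50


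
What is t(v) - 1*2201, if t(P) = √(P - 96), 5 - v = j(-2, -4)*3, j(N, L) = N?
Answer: -2201 + I*√85 ≈ -2201.0 + 9.2195*I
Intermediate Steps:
v = 11 (v = 5 - (-2)*3 = 5 - 1*(-6) = 5 + 6 = 11)
t(P) = √(-96 + P)
t(v) - 1*2201 = √(-96 + 11) - 1*2201 = √(-85) - 2201 = I*√85 - 2201 = -2201 + I*√85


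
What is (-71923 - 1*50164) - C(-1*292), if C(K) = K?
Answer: -121795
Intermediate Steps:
(-71923 - 1*50164) - C(-1*292) = (-71923 - 1*50164) - (-1)*292 = (-71923 - 50164) - 1*(-292) = -122087 + 292 = -121795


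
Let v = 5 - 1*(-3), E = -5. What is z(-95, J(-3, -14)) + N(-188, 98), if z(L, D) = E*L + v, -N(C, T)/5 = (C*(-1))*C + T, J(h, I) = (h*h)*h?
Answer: 176713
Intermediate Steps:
v = 8 (v = 5 + 3 = 8)
J(h, I) = h³ (J(h, I) = h²*h = h³)
N(C, T) = -5*T + 5*C² (N(C, T) = -5*((C*(-1))*C + T) = -5*((-C)*C + T) = -5*(-C² + T) = -5*(T - C²) = -5*T + 5*C²)
z(L, D) = 8 - 5*L (z(L, D) = -5*L + 8 = 8 - 5*L)
z(-95, J(-3, -14)) + N(-188, 98) = (8 - 5*(-95)) + (-5*98 + 5*(-188)²) = (8 + 475) + (-490 + 5*35344) = 483 + (-490 + 176720) = 483 + 176230 = 176713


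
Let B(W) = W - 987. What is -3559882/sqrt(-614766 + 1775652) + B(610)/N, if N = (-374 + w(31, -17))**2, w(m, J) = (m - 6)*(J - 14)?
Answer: -377/1320201 - 1779941*sqrt(1160886)/580443 ≈ -3304.0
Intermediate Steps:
B(W) = -987 + W
w(m, J) = (-14 + J)*(-6 + m) (w(m, J) = (-6 + m)*(-14 + J) = (-14 + J)*(-6 + m))
N = 1320201 (N = (-374 + (84 - 14*31 - 6*(-17) - 17*31))**2 = (-374 + (84 - 434 + 102 - 527))**2 = (-374 - 775)**2 = (-1149)**2 = 1320201)
-3559882/sqrt(-614766 + 1775652) + B(610)/N = -3559882/sqrt(-614766 + 1775652) + (-987 + 610)/1320201 = -3559882*sqrt(1160886)/1160886 - 377*1/1320201 = -1779941*sqrt(1160886)/580443 - 377/1320201 = -377/1320201 - 1779941*sqrt(1160886)/580443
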